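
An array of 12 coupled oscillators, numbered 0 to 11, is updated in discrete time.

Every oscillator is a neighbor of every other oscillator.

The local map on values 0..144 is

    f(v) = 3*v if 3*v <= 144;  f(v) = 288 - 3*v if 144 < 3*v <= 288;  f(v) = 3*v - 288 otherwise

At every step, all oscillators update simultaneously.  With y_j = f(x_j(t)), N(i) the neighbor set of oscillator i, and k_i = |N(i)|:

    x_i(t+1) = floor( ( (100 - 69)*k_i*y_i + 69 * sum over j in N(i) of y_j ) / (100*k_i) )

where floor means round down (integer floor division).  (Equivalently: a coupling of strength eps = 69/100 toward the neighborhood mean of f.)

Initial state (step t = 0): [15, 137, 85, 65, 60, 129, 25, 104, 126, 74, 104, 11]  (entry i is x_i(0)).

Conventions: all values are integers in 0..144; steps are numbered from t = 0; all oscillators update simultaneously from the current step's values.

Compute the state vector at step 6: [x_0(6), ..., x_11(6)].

Simulating step by step:
t=0: [15, 137, 85, 65, 60, 129, 25, 104, 126, 74, 104, 11]
t=1: [62, 81, 59, 73, 77, 75, 69, 56, 73, 67, 56, 59]
t=2: [90, 76, 92, 81, 79, 80, 84, 94, 81, 86, 94, 92]
t=3: [27, 37, 26, 34, 35, 35, 32, 24, 34, 30, 24, 26]
t=4: [88, 95, 87, 93, 94, 94, 92, 86, 93, 90, 86, 87]
t=5: [18, 13, 19, 14, 14, 14, 15, 20, 14, 17, 20, 19]
t=6: [50, 46, 51, 47, 47, 47, 48, 51, 47, 49, 51, 51]

Answer: [50, 46, 51, 47, 47, 47, 48, 51, 47, 49, 51, 51]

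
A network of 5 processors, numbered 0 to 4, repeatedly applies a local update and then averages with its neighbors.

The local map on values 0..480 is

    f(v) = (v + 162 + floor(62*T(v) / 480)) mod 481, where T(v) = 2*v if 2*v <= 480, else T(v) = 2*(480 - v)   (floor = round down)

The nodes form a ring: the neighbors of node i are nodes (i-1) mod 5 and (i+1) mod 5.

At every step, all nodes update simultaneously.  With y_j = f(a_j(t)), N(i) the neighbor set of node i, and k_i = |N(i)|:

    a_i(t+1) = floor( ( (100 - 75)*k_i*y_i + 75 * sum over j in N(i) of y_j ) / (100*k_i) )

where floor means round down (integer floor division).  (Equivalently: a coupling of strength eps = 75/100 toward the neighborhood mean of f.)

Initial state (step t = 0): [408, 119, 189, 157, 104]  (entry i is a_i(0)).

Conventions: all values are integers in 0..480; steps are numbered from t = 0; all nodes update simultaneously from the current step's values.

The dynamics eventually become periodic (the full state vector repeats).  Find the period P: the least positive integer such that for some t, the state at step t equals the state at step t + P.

Simulating step by step:
t=0: [408, 119, 189, 157, 104]
t=1: [252, 267, 351, 348, 247]
t=2: [295, 202, 41, 216, 317]
t=3: [176, 192, 371, 203, 181]
t=4: [392, 274, 327, 280, 397]
t=5: [63, 55, 19, 57, 64]
t=6: [237, 217, 220, 218, 238]
t=7: [451, 445, 436, 446, 451]
t=8: [137, 133, 133, 133, 137]
t=9: [332, 330, 329, 330, 332]
t=10: [50, 49, 49, 49, 50]
t=11: [223, 223, 223, 223, 223]
t=12: [442, 442, 442, 442, 442]
t=13: [132, 132, 132, 132, 132]
t=14: [328, 328, 328, 328, 328]
t=15: [48, 48, 48, 48, 48]
t=16: [222, 222, 222, 222, 222]
t=17: [441, 441, 441, 441, 441]
t=18: [132, 132, 132, 132, 132]

Answer: 5
Key observation: The state at step 13, [132, 132, 132, 132, 132], reappears at step 18 — and no state repeats earlier — so the cycle the system enters has period 5.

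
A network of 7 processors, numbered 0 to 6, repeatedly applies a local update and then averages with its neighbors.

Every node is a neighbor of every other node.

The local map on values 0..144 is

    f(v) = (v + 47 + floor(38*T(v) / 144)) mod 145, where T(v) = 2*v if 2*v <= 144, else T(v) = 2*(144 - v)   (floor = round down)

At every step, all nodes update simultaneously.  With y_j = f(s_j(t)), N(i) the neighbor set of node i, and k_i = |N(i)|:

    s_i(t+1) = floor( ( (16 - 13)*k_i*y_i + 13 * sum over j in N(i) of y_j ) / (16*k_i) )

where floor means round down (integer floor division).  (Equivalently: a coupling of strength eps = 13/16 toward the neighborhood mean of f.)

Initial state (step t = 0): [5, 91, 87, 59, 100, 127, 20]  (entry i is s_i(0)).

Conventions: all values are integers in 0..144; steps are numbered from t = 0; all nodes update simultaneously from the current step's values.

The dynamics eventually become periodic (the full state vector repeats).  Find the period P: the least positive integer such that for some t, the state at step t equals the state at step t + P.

Simulating step by step:
t=0: [5, 91, 87, 59, 100, 127, 20]
t=1: [52, 51, 50, 57, 51, 51, 53]
t=2: [126, 125, 125, 126, 125, 125, 126]
t=3: [37, 37, 37, 37, 37, 37, 37]
t=4: [103, 103, 103, 103, 103, 103, 103]
t=5: [26, 26, 26, 26, 26, 26, 26]
t=6: [86, 86, 86, 86, 86, 86, 86]
t=7: [18, 18, 18, 18, 18, 18, 18]
t=8: [74, 74, 74, 74, 74, 74, 74]
t=9: [12, 12, 12, 12, 12, 12, 12]
t=10: [65, 65, 65, 65, 65, 65, 65]
t=11: [1, 1, 1, 1, 1, 1, 1]
t=12: [48, 48, 48, 48, 48, 48, 48]
t=13: [120, 120, 120, 120, 120, 120, 120]
t=14: [34, 34, 34, 34, 34, 34, 34]
t=15: [98, 98, 98, 98, 98, 98, 98]
t=16: [24, 24, 24, 24, 24, 24, 24]
t=17: [83, 83, 83, 83, 83, 83, 83]
t=18: [17, 17, 17, 17, 17, 17, 17]
t=19: [72, 72, 72, 72, 72, 72, 72]
t=20: [12, 12, 12, 12, 12, 12, 12]

Answer: 11
Key observation: The state at step 9, [12, 12, 12, 12, 12, 12, 12], reappears at step 20 — and no state repeats earlier — so the cycle the system enters has period 11.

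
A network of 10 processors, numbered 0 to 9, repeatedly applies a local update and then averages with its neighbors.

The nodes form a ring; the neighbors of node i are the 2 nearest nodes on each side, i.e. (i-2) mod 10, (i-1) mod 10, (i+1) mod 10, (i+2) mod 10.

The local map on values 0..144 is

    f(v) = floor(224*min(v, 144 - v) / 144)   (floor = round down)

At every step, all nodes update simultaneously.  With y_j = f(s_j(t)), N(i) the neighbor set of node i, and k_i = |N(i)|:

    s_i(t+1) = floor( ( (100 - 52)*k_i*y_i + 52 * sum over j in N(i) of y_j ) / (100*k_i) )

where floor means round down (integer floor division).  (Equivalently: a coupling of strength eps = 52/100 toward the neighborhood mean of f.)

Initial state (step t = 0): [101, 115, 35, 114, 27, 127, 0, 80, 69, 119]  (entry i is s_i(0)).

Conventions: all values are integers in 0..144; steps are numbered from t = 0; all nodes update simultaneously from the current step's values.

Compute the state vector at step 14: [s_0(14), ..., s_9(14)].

Answer: [93, 95, 97, 98, 97, 95, 93, 91, 91, 91]

Derivation:
t=0: [101, 115, 35, 114, 27, 127, 0, 80, 69, 119]
t=1: [63, 48, 51, 43, 36, 36, 35, 69, 77, 59]
t=2: [92, 78, 76, 66, 60, 63, 67, 91, 95, 93]
t=3: [85, 96, 99, 100, 97, 96, 95, 85, 81, 82]
t=4: [87, 77, 73, 70, 72, 75, 80, 88, 93, 92]
t=5: [90, 100, 106, 108, 108, 104, 97, 89, 83, 84]
t=6: [81, 70, 62, 58, 59, 64, 73, 82, 88, 87]
t=7: [96, 100, 96, 94, 95, 97, 101, 96, 92, 92]
t=8: [74, 72, 73, 74, 74, 73, 71, 74, 76, 76]
t=9: [108, 109, 109, 109, 108, 109, 108, 107, 106, 106]
t=10: [56, 54, 54, 54, 55, 54, 56, 57, 57, 57]
t=11: [86, 84, 84, 84, 84, 85, 86, 87, 87, 87]
t=12: [90, 91, 92, 92, 92, 91, 90, 88, 88, 88]
t=13: [84, 82, 80, 80, 80, 82, 84, 85, 86, 85]
t=14: [93, 95, 97, 98, 97, 95, 93, 91, 91, 91]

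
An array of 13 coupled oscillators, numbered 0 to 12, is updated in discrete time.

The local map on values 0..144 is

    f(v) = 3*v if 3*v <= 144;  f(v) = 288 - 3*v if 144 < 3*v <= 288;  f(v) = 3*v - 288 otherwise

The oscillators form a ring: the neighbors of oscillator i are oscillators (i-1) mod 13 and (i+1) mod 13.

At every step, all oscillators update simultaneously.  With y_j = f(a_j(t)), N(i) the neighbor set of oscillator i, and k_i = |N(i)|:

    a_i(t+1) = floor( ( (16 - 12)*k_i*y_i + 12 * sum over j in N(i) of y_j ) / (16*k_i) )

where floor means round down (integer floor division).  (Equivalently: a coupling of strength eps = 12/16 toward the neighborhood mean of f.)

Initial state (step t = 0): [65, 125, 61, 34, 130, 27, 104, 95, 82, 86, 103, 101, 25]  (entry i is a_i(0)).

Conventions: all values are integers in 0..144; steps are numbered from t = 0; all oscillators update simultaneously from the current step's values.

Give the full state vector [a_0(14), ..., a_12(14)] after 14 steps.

Answer: [14, 29, 40, 71, 92, 79, 69, 50, 63, 46, 65, 32, 49]

Derivation:
t=0: [65, 125, 61, 34, 130, 27, 104, 95, 82, 86, 103, 101, 25]
t=1: [84, 96, 97, 103, 94, 67, 37, 25, 22, 31, 22, 39, 59]
t=2: [50, 14, 8, 8, 42, 65, 88, 85, 79, 72, 95, 95, 85]
t=3: [62, 71, 30, 62, 75, 79, 53, 36, 52, 38, 28, 14, 61]
t=4: [93, 90, 88, 82, 73, 84, 91, 124, 116, 109, 79, 81, 80]
t=5: [27, 16, 28, 45, 46, 40, 48, 49, 61, 51, 44, 48, 32]
t=6: [74, 73, 89, 117, 130, 135, 133, 128, 129, 122, 137, 121, 108]
t=7: [55, 49, 54, 61, 93, 109, 107, 102, 90, 102, 88, 78, 61]
t=8: [123, 128, 123, 76, 56, 25, 29, 23, 18, 20, 33, 61, 92]
t=9: [60, 84, 78, 90, 80, 96, 75, 70, 61, 72, 86, 67, 72]
t=10: [67, 69, 33, 42, 18, 41, 45, 82, 82, 68, 67, 60, 91]
t=11: [57, 90, 102, 88, 106, 101, 95, 76, 57, 69, 93, 65, 76]
t=12: [58, 55, 20, 24, 22, 16, 28, 60, 82, 67, 67, 49, 93]
t=13: [78, 96, 88, 65, 61, 68, 79, 74, 83, 70, 107, 71, 97]
t=14: [14, 29, 40, 71, 92, 79, 69, 50, 63, 46, 65, 32, 49]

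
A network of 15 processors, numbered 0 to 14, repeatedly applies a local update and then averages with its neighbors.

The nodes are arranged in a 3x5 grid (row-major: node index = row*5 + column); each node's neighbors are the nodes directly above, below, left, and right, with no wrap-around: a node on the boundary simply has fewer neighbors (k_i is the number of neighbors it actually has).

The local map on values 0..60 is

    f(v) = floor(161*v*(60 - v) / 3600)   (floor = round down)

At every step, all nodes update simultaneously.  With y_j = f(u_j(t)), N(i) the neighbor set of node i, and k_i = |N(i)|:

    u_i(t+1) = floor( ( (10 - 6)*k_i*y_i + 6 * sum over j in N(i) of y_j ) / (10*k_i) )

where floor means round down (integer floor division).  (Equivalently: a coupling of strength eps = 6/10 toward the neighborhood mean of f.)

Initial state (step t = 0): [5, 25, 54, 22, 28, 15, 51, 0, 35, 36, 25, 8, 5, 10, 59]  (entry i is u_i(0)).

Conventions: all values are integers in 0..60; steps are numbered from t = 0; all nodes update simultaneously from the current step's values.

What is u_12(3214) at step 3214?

Answer: u_12(3214) = 37
Key observation: The state at step 5, [38, 38, 38, 37, 37, 38, 38, 38, 38, 37, 38, 38, 38, 38, 38], reappears at step 7: the system is in a cycle of period 2 from step 5 on.  Therefore the state at step 3214 equals the state at step 5 + ((3214 - 5) mod 2) = 6, which is [37, 37, 37, 37, 38, 37, 37, 37, 37, 37, 37, 37, 37, 37, 37].

Derivation:
t=0: [5, 25, 54, 22, 28, 15, 51, 0, 35, 36, 25, 8, 5, 10, 59]
t=1: [25, 24, 20, 33, 38, 26, 21, 12, 30, 31, 30, 21, 12, 19, 18]
t=2: [38, 37, 34, 38, 38, 38, 35, 30, 36, 38, 38, 34, 29, 33, 35]
t=3: [37, 38, 38, 37, 37, 37, 38, 39, 38, 37, 37, 38, 39, 39, 38]
t=4: [37, 37, 37, 37, 38, 37, 37, 36, 37, 37, 37, 37, 36, 36, 37]
t=5: [38, 38, 38, 37, 37, 38, 38, 38, 38, 37, 38, 38, 38, 38, 38]
t=6: [37, 37, 37, 37, 38, 37, 37, 37, 37, 37, 37, 37, 37, 37, 37]
t=7: [38, 38, 38, 37, 37, 38, 38, 38, 38, 37, 38, 38, 38, 38, 38]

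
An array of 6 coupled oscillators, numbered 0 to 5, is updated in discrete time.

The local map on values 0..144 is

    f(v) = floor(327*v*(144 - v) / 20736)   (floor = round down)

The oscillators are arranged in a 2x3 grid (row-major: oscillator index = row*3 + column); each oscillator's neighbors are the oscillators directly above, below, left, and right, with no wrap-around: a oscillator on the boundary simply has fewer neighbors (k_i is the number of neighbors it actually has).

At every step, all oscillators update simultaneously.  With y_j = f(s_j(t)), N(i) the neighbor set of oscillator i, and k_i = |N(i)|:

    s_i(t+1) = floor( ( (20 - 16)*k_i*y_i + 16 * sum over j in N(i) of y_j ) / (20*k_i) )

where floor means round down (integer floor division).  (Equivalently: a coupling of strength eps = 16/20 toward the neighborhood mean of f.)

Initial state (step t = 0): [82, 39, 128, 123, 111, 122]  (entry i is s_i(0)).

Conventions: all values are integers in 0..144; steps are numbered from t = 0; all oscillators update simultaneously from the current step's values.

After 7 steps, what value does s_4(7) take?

Answer: s_4(7) = 80

Derivation:
t=0: [82, 39, 128, 123, 111, 122]
t=1: [57, 57, 48, 62, 50, 44]
t=2: [78, 75, 73, 76, 75, 72]
t=3: [81, 81, 81, 81, 81, 81]
t=4: [80, 80, 80, 80, 80, 80]
t=5: [80, 80, 80, 80, 80, 80]
t=6: [80, 80, 80, 80, 80, 80]
t=7: [80, 80, 80, 80, 80, 80]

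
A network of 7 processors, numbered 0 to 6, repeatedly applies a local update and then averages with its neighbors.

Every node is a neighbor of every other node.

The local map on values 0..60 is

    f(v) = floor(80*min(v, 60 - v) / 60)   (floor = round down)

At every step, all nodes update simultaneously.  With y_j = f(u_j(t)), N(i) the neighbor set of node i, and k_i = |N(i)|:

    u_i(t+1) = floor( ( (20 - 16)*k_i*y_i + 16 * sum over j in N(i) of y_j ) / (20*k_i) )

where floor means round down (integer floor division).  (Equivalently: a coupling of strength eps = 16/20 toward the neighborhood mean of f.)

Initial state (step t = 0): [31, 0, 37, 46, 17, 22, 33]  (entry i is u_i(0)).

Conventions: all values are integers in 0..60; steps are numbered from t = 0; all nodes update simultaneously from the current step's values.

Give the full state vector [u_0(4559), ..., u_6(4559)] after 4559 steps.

Answer: [34, 34, 34, 34, 34, 34, 34]
Key observation: The state at step 7, [34, 34, 34, 34, 34, 34, 34], reappears at step 8: the system is in a cycle of period 1 from step 7 on.  Therefore the state at step 4559 equals the state at step 7 + ((4559 - 7) mod 1) = 7, which is [34, 34, 34, 34, 34, 34, 34].

Derivation:
t=0: [31, 0, 37, 46, 17, 22, 33]
t=1: [25, 23, 25, 24, 24, 25, 25]
t=2: [32, 32, 32, 32, 32, 32, 32]
t=3: [37, 37, 37, 37, 37, 37, 37]
t=4: [30, 30, 30, 30, 30, 30, 30]
t=5: [40, 40, 40, 40, 40, 40, 40]
t=6: [26, 26, 26, 26, 26, 26, 26]
t=7: [34, 34, 34, 34, 34, 34, 34]
t=8: [34, 34, 34, 34, 34, 34, 34]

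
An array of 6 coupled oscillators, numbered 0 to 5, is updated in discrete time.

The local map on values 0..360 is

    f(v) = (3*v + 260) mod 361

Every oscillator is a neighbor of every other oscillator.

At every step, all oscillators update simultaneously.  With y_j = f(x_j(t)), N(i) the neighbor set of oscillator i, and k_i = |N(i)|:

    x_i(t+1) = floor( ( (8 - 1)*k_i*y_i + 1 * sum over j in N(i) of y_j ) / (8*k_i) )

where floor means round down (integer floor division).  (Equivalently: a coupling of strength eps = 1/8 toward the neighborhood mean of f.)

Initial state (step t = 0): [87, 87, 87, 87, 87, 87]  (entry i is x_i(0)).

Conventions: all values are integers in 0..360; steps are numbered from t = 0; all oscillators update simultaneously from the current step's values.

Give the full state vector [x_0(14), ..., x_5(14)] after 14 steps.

Answer: [263, 263, 263, 263, 263, 263]

Derivation:
t=0: [87, 87, 87, 87, 87, 87]
t=1: [160, 160, 160, 160, 160, 160]
t=2: [18, 18, 18, 18, 18, 18]
t=3: [314, 314, 314, 314, 314, 314]
t=4: [119, 119, 119, 119, 119, 119]
t=5: [256, 256, 256, 256, 256, 256]
t=6: [306, 306, 306, 306, 306, 306]
t=7: [95, 95, 95, 95, 95, 95]
t=8: [184, 184, 184, 184, 184, 184]
t=9: [90, 90, 90, 90, 90, 90]
t=10: [169, 169, 169, 169, 169, 169]
t=11: [45, 45, 45, 45, 45, 45]
t=12: [34, 34, 34, 34, 34, 34]
t=13: [1, 1, 1, 1, 1, 1]
t=14: [263, 263, 263, 263, 263, 263]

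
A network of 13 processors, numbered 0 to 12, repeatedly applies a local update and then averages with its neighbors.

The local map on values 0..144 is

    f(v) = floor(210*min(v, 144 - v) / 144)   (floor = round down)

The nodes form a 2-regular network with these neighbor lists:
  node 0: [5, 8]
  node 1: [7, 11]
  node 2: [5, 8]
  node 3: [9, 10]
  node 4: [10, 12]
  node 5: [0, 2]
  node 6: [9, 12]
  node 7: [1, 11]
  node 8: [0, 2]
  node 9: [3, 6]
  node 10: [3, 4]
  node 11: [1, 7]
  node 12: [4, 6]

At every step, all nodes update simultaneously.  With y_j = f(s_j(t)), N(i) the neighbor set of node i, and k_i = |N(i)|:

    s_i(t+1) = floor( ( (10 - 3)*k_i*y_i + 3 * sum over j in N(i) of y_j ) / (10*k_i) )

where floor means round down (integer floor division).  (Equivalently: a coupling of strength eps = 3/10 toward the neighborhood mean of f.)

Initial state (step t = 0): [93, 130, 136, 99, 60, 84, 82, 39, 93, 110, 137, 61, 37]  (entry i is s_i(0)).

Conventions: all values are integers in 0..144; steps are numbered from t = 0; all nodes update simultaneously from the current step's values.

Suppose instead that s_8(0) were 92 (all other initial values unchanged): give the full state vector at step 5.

Answer: [66, 90, 78, 97, 71, 68, 70, 91, 75, 87, 84, 85, 65]
Key observation: This trace re-runs the system from the modified initial state.

Derivation:
t=0: [93, 130, 136, 99, 60, 84, 82, 39, 92, 110, 137, 61, 37]
t=1: [76, 35, 32, 54, 70, 73, 78, 55, 65, 57, 29, 73, 63]
t=2: [98, 63, 61, 73, 91, 93, 93, 79, 87, 84, 56, 91, 93]
t=3: [70, 89, 85, 97, 77, 75, 75, 91, 81, 87, 83, 81, 74]
t=4: [100, 81, 88, 73, 96, 98, 97, 79, 91, 83, 86, 87, 100]
t=5: [66, 90, 78, 97, 71, 68, 70, 91, 75, 87, 84, 85, 65]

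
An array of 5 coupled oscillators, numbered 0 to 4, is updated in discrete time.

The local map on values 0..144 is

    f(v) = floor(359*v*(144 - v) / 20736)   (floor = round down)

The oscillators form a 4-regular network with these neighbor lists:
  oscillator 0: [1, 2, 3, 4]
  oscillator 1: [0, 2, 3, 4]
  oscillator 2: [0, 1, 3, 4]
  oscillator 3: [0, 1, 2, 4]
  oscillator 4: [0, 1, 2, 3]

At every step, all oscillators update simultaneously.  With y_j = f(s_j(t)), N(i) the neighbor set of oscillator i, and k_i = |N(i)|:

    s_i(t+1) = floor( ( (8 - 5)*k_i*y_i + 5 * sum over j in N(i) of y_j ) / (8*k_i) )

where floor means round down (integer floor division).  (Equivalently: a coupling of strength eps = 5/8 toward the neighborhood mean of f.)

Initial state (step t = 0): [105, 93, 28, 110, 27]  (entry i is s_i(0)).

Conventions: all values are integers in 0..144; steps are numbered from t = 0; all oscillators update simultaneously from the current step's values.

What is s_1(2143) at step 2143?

Simulating step by step:
t=0: [105, 93, 28, 110, 27]
t=1: [66, 68, 63, 64, 62]
t=2: [88, 88, 88, 88, 88]
t=3: [85, 85, 85, 85, 85]
t=4: [86, 86, 86, 86, 86]
t=5: [86, 86, 86, 86, 86]

Answer: s_1(2143) = 86
Key observation: The state at step 4, [86, 86, 86, 86, 86], reappears at step 5: the system is in a cycle of period 1 from step 4 on.  Therefore the state at step 2143 equals the state at step 4 + ((2143 - 4) mod 1) = 4, which is [86, 86, 86, 86, 86].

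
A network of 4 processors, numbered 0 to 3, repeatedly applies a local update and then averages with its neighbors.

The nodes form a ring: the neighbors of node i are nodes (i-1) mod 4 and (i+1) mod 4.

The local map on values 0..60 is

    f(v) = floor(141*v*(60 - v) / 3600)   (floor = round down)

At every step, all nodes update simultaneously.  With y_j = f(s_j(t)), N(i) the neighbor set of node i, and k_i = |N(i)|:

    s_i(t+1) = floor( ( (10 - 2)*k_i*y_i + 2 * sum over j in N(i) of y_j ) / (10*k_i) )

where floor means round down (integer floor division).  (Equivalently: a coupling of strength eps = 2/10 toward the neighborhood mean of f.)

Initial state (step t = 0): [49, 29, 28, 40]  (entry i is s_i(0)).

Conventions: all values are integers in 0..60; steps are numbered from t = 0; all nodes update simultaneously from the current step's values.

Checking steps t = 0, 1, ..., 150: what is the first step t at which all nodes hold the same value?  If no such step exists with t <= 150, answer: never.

Simulating step by step:
t=0: [49, 29, 28, 40]  (not all equal)
t=1: [23, 33, 34, 30]  (not all equal)
t=2: [33, 33, 34, 34]  (not all equal)
t=3: [34, 34, 34, 34]  (all equal)

Answer: 3
Key observation: Synchronization is absorbing here: once all nodes are equal they stay equal, and step 3 is the first all-equal step.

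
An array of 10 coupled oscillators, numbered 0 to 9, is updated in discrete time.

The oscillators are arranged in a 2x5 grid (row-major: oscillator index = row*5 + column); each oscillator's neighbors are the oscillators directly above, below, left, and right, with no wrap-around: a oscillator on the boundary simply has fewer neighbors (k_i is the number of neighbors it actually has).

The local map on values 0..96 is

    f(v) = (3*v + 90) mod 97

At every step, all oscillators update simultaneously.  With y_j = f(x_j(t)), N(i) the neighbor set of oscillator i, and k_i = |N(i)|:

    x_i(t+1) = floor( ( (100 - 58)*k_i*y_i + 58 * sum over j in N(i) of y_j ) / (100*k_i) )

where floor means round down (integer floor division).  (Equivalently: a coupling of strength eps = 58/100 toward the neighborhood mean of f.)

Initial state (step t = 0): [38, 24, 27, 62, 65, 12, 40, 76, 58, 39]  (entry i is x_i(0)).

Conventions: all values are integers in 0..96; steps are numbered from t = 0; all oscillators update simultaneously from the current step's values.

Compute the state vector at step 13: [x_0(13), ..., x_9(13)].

Answer: [56, 41, 41, 43, 57, 39, 29, 43, 44, 54]

Derivation:
t=0: [38, 24, 27, 62, 65, 12, 40, 76, 58, 39]
t=1: [31, 46, 64, 79, 65, 19, 30, 42, 52, 52]
t=2: [60, 63, 54, 59, 63, 70, 55, 52, 43, 63]
t=3: [59, 73, 64, 63, 81, 43, 53, 49, 51, 67]
t=4: [43, 49, 65, 70, 42, 47, 39, 55, 45, 26]
t=5: [33, 43, 60, 31, 32, 26, 32, 51, 40, 45]
t=6: [66, 60, 62, 71, 71, 82, 65, 55, 38, 43]
t=7: [74, 83, 63, 25, 15, 72, 73, 61, 23, 16]
t=8: [27, 44, 73, 64, 47, 17, 35, 65, 62, 46]
t=9: [51, 29, 47, 63, 50, 40, 31, 57, 75, 48]
t=10: [48, 66, 60, 56, 55, 45, 67, 56, 47, 37]
t=11: [53, 61, 74, 60, 46, 24, 36, 48, 41, 31]
t=12: [64, 48, 46, 46, 61, 44, 37, 25, 47, 51]
t=13: [56, 41, 41, 43, 57, 39, 29, 43, 44, 54]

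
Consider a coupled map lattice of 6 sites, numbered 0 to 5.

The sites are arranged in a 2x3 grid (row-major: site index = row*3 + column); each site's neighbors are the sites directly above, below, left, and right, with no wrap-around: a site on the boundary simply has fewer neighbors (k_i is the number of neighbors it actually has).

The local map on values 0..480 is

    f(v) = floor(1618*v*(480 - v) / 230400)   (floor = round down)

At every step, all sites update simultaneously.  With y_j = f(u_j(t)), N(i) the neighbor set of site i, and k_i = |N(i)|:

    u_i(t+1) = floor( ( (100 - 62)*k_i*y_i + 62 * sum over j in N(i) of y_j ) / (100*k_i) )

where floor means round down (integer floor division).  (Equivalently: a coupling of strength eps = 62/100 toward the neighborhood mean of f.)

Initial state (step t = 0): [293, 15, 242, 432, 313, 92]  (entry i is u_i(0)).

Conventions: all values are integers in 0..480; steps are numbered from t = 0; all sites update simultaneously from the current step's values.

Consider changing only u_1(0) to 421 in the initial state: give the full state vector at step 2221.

Simulating step by step:
t=0: [293, 421, 242, 432, 313, 92]
t=1: [244, 304, 284, 287, 257, 334]
t=2: [390, 389, 370, 397, 381, 375]
t=3: [241, 258, 270, 245, 256, 275]
t=4: [403, 401, 398, 403, 400, 398]
t=5: [218, 222, 226, 219, 223, 227]
t=6: [401, 402, 402, 401, 402, 402]
t=7: [221, 220, 220, 221, 220, 220]
t=8: [401, 401, 401, 401, 401, 401]
t=9: [222, 222, 222, 222, 222, 222]
t=10: [402, 402, 402, 402, 402, 402]
t=11: [220, 220, 220, 220, 220, 220]
t=12: [401, 401, 401, 401, 401, 401]

Answer: [222, 222, 222, 222, 222, 222]
Key observation: The state at step 8, [401, 401, 401, 401, 401, 401], reappears at step 12: the system is in a cycle of period 4 from step 8 on.  Therefore the state at step 2221 equals the state at step 8 + ((2221 - 8) mod 4) = 9, which is [222, 222, 222, 222, 222, 222].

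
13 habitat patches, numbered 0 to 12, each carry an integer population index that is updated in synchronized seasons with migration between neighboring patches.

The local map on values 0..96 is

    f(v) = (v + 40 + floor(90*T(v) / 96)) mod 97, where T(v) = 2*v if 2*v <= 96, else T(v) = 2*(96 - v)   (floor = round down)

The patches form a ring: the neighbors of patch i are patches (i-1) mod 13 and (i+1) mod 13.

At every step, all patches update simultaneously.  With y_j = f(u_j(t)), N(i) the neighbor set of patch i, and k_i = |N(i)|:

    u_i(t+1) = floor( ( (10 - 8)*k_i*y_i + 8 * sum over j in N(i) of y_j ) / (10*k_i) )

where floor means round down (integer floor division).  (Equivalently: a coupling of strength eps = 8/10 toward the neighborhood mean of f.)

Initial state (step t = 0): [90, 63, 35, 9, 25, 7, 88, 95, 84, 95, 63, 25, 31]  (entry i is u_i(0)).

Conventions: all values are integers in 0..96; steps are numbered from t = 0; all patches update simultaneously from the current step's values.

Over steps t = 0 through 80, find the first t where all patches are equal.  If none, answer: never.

Simulating step by step:
t=0: [90, 63, 35, 9, 25, 7, 88, 95, 84, 95, 63, 25, 31]  (not all equal)
t=1: [48, 48, 61, 35, 52, 36, 48, 45, 41, 54, 34, 42, 29]  (not all equal)
t=2: [59, 76, 63, 67, 51, 72, 63, 70, 70, 55, 63, 39, 62]  (not all equal)
t=3: [63, 66, 61, 70, 65, 70, 61, 63, 66, 66, 65, 65, 64]  (not all equal)
t=4: [66, 67, 64, 66, 62, 66, 65, 67, 65, 65, 65, 66, 66]  (not all equal)
t=5: [64, 65, 65, 67, 65, 66, 64, 65, 65, 66, 65, 65, 65]  (not all equal)
t=6: [66, 66, 65, 65, 64, 66, 65, 66, 65, 65, 65, 66, 66]  (not all equal)
t=7: [65, 65, 65, 66, 65, 66, 65, 65, 65, 66, 65, 65, 65]  (not all equal)
t=8: [66, 66, 65, 65, 65, 65, 65, 66, 65, 65, 65, 66, 66]  (not all equal)
t=9: [65, 65, 65, 66, 66, 66, 65, 65, 65, 66, 65, 65, 65]  (not all equal)
t=10: [66, 66, 65, 65, 65, 65, 65, 66, 65, 65, 65, 66, 66]  (not all equal)

Answer: never
Key observation: The state at step 8 reappears at step 10 — the system is in a cycle of period 2 from step 8 on.  No step 0..10 is synchronized, and the cycle repeats forever, so no step up to 80 (or ever) has all patches equal.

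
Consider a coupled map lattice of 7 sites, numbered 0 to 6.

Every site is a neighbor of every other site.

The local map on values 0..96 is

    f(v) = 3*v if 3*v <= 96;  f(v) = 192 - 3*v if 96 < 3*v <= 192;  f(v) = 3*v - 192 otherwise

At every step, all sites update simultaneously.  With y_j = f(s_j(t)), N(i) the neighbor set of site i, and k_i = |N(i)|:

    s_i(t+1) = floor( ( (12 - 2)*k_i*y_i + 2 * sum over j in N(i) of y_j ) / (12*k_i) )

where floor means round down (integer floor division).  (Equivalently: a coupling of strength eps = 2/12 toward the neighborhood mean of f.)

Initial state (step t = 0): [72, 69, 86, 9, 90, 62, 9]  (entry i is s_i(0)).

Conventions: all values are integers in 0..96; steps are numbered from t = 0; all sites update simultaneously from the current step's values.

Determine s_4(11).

Answer: s_4(11) = 27

Derivation:
t=0: [72, 69, 86, 9, 90, 62, 9]
t=1: [26, 18, 59, 28, 69, 11, 28]
t=2: [72, 53, 22, 77, 22, 36, 77]
t=3: [29, 36, 62, 41, 62, 77, 41]
t=4: [80, 77, 14, 65, 14, 41, 65]
t=5: [45, 38, 40, 9, 40, 62, 9]
t=6: [55, 72, 67, 31, 67, 14, 31]
t=7: [30, 27, 15, 83, 15, 42, 83]
t=8: [84, 77, 48, 58, 48, 65, 58]
t=9: [54, 37, 45, 21, 45, 8, 21]
t=10: [34, 75, 56, 61, 56, 29, 61]
t=11: [80, 34, 27, 14, 27, 77, 14]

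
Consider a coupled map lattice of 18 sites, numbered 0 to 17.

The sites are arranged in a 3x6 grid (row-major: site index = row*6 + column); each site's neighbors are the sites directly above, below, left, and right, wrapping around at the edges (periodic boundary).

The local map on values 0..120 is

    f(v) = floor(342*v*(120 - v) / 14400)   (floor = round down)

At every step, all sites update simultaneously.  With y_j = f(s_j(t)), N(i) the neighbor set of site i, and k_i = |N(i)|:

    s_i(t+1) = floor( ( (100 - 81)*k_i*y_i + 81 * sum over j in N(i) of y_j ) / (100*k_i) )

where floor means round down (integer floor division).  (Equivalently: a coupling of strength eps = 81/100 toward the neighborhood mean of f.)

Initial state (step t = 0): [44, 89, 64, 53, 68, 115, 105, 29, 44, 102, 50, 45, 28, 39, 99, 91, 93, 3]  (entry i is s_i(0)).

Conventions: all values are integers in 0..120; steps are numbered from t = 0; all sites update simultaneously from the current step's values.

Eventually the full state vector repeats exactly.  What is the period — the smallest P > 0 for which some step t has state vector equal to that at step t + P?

Simulating step by step:
t=0: [44, 89, 64, 53, 68, 115, 105, 29, 44, 102, 50, 45, 28, 39, 99, 91, 93, 3]
t=1: [50, 73, 72, 71, 64, 53, 64, 63, 63, 70, 69, 43, 51, 62, 70, 59, 59, 44]
t=2: [83, 83, 82, 83, 83, 81, 82, 84, 83, 83, 82, 81, 83, 83, 84, 83, 83, 81]
t=3: [73, 72, 72, 72, 73, 73, 72, 72, 72, 72, 72, 74, 73, 71, 72, 71, 73, 73]
t=4: [81, 81, 82, 81, 81, 80, 81, 82, 82, 82, 81, 81, 81, 81, 82, 81, 81, 80]
t=5: [75, 74, 74, 74, 75, 75, 74, 74, 74, 74, 74, 75, 75, 74, 74, 74, 75, 75]
t=6: [80, 80, 80, 80, 80, 80, 80, 80, 80, 80, 80, 80, 80, 80, 80, 80, 80, 80]
t=7: [76, 76, 76, 76, 76, 76, 76, 76, 76, 76, 76, 76, 76, 76, 76, 76, 76, 76]
t=8: [79, 79, 79, 79, 79, 79, 79, 79, 79, 79, 79, 79, 79, 79, 79, 79, 79, 79]
t=9: [76, 76, 76, 76, 76, 76, 76, 76, 76, 76, 76, 76, 76, 76, 76, 76, 76, 76]

Answer: 2
Key observation: The state at step 7, [76, 76, 76, 76, 76, 76, 76, 76, 76, 76, 76, 76, 76, 76, 76, 76, 76, 76], reappears at step 9 — and no state repeats earlier — so the cycle the system enters has period 2.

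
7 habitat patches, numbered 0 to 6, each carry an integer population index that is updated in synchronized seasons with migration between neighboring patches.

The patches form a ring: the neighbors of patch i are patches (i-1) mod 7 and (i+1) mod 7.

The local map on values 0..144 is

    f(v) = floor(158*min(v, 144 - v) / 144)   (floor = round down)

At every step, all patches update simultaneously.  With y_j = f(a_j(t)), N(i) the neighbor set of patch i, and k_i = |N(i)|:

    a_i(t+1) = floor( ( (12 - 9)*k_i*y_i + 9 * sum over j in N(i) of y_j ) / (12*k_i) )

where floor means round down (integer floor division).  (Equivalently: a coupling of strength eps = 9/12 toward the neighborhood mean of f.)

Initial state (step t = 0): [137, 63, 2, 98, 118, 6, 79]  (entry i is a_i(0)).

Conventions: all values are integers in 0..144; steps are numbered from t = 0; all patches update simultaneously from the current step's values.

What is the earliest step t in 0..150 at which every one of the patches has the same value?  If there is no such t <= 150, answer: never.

Answer: 12
Key observation: Synchronization is absorbing here: once all patches are equal they stay equal, and step 12 is the first all-equal step.

Derivation:
t=0: [137, 63, 2, 98, 118, 6, 79]  (not all equal)
t=1: [54, 20, 45, 23, 28, 38, 22]  (not all equal)
t=2: [31, 45, 29, 35, 32, 30, 43]  (not all equal)
t=3: [44, 36, 40, 34, 35, 38, 36]  (not all equal)
t=4: [41, 43, 39, 39, 38, 39, 43]  (not all equal)
t=5: [46, 44, 43, 41, 41, 43, 44]  (not all equal)
t=6: [48, 48, 46, 45, 45, 46, 48]  (not all equal)
t=7: [52, 51, 50, 49, 49, 50, 51]  (not all equal)
t=8: [55, 55, 54, 53, 53, 54, 55]  (not all equal)
t=9: [60, 59, 59, 58, 58, 59, 59]  (not all equal)
t=10: [64, 64, 63, 63, 63, 63, 64]  (not all equal)
t=11: [70, 69, 69, 69, 69, 69, 69]  (not all equal)
t=12: [75, 75, 75, 75, 75, 75, 75]  (all equal)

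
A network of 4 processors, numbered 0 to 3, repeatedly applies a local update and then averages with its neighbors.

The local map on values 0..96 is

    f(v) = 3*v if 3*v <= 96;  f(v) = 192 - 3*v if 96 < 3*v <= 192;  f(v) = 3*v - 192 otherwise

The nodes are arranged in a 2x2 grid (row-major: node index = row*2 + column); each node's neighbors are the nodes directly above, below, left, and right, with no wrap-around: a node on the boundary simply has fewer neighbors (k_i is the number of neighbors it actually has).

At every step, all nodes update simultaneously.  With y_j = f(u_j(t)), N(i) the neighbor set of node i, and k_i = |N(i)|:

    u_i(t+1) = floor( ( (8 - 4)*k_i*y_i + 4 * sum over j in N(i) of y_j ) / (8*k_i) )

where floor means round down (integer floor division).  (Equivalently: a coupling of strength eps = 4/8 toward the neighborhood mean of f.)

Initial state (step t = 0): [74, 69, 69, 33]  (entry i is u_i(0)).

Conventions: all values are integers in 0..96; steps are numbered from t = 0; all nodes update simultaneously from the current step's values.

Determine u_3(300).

Answer: u_3(300) = 79
Key observation: The state at step 19, [16, 23, 23, 30], reappears at step 21: the system is in a cycle of period 2 from step 19 on.  Therefore the state at step 300 equals the state at step 19 + ((300 - 19) mod 2) = 20, which is [58, 69, 69, 79].

Derivation:
t=0: [74, 69, 69, 33]
t=1: [22, 38, 38, 54]
t=2: [72, 63, 63, 54]
t=3: [13, 15, 15, 16]
t=4: [42, 44, 44, 46]
t=5: [63, 60, 60, 57]
t=6: [7, 12, 12, 16]
t=7: [28, 35, 35, 42]
t=8: [85, 81, 81, 76]
t=9: [57, 50, 50, 43]
t=10: [31, 42, 42, 52]
t=11: [79, 65, 65, 51]
t=12: [24, 22, 22, 21]
t=13: [69, 66, 66, 64]
t=14: [10, 6, 6, 3]
t=15: [24, 18, 18, 13]
t=16: [63, 54, 54, 46]
t=17: [16, 29, 29, 42]
t=18: [67, 72, 72, 76]
t=19: [16, 23, 23, 30]
t=20: [58, 69, 69, 79]
t=21: [16, 23, 23, 30]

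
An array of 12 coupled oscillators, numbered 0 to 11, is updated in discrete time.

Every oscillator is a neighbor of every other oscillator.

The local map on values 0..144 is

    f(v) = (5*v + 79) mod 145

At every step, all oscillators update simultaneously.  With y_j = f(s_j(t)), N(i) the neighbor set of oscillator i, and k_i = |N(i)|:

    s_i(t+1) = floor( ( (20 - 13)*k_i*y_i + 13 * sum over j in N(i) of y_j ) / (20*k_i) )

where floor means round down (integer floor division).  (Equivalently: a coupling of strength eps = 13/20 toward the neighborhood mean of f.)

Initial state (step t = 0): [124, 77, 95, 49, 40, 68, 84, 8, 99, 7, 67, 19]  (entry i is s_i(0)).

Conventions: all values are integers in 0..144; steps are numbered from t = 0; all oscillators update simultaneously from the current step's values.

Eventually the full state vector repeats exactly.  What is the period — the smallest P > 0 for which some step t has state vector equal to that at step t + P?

Answer: 14
Key observation: The state at step 22, [56, 55, 56, 55, 55, 55, 55, 56, 56, 55, 55, 55], reappears at step 36 — and no state repeats earlier — so the cycle the system enters has period 14.

Derivation:
t=0: [124, 77, 95, 49, 40, 68, 84, 8, 99, 7, 67, 19]
t=1: [102, 76, 102, 78, 107, 105, 86, 102, 108, 101, 104, 76]
t=2: [20, 24, 20, 27, 27, 24, 39, 20, 29, 19, 23, 24]
t=3: [50, 56, 50, 60, 60, 56, 78, 50, 63, 49, 54, 56]
t=4: [54, 63, 54, 69, 69, 63, 53, 54, 73, 53, 60, 63]
t=5: [74, 87, 74, 95, 95, 87, 72, 74, 59, 72, 82, 87]
t=6: [43, 62, 43, 73, 73, 62, 40, 43, 63, 40, 54, 62]
t=7: [45, 73, 45, 47, 47, 73, 83, 45, 75, 83, 61, 73]
t=8: [24, 23, 24, 27, 27, 23, 37, 24, 26, 37, 47, 23]
t=9: [61, 59, 61, 65, 65, 59, 80, 61, 64, 80, 52, 59]
t=10: [86, 84, 86, 92, 92, 84, 72, 86, 91, 72, 73, 84]
t=11: [65, 62, 65, 73, 73, 62, 44, 65, 72, 44, 46, 62]
t=12: [74, 70, 74, 43, 43, 70, 43, 74, 42, 43, 46, 70]
t=13: [41, 78, 41, 38, 38, 78, 38, 41, 79, 38, 43, 78]
t=14: [102, 72, 102, 98, 98, 72, 98, 102, 73, 98, 63, 72]
t=15: [43, 41, 43, 79, 79, 41, 79, 43, 43, 79, 70, 41]
t=16: [44, 83, 44, 54, 54, 83, 54, 44, 44, 54, 83, 83]
t=17: [32, 47, 32, 47, 47, 47, 47, 32, 32, 47, 47, 47]
t=18: [60, 40, 60, 40, 40, 40, 40, 60, 60, 40, 40, 40]
t=19: [110, 123, 110, 123, 123, 123, 123, 110, 110, 123, 123, 123]
t=20: [79, 98, 79, 98, 98, 98, 98, 79, 79, 98, 98, 98]
t=21: [83, 111, 83, 111, 111, 111, 111, 83, 83, 111, 111, 111]
t=22: [56, 55, 56, 55, 55, 55, 55, 56, 56, 55, 55, 55]
t=23: [66, 65, 66, 65, 65, 65, 65, 66, 66, 65, 65, 65]
t=24: [116, 115, 116, 115, 115, 115, 115, 116, 116, 115, 115, 115]
t=25: [76, 75, 76, 75, 75, 75, 75, 76, 76, 75, 75, 75]
t=26: [21, 20, 21, 20, 20, 20, 20, 21, 21, 20, 20, 20]
t=27: [36, 35, 36, 35, 35, 35, 35, 36, 36, 35, 35, 35]
t=28: [111, 110, 111, 110, 110, 110, 110, 111, 111, 110, 110, 110]
t=29: [51, 50, 51, 50, 50, 50, 50, 51, 51, 50, 50, 50]
t=30: [41, 40, 41, 40, 40, 40, 40, 41, 41, 40, 40, 40]
t=31: [136, 135, 136, 135, 135, 135, 135, 136, 136, 135, 135, 135]
t=32: [31, 30, 31, 30, 30, 30, 30, 31, 31, 30, 30, 30]
t=33: [86, 85, 86, 85, 85, 85, 85, 86, 86, 85, 85, 85]
t=34: [71, 70, 71, 70, 70, 70, 70, 71, 71, 70, 70, 70]
t=35: [141, 140, 141, 140, 140, 140, 140, 141, 141, 140, 140, 140]
t=36: [56, 55, 56, 55, 55, 55, 55, 56, 56, 55, 55, 55]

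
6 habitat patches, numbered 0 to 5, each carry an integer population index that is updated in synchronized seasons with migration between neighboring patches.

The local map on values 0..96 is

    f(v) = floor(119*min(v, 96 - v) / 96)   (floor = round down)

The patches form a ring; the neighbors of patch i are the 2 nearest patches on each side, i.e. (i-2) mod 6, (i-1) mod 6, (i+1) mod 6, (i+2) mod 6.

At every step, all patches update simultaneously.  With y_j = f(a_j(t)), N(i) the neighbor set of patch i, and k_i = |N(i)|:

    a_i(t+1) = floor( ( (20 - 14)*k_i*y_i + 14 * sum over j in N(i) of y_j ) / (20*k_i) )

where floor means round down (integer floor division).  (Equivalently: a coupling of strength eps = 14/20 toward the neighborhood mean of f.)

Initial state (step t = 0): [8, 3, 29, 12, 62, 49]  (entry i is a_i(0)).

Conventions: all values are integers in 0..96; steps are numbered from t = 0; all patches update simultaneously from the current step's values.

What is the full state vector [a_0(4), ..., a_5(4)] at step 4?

Answer: [47, 47, 47, 47, 47, 47]

Derivation:
t=0: [8, 3, 29, 12, 62, 49]
t=1: [26, 21, 22, 28, 32, 29]
t=2: [31, 30, 31, 32, 34, 33]
t=3: [38, 38, 38, 39, 39, 39]
t=4: [47, 47, 47, 47, 47, 47]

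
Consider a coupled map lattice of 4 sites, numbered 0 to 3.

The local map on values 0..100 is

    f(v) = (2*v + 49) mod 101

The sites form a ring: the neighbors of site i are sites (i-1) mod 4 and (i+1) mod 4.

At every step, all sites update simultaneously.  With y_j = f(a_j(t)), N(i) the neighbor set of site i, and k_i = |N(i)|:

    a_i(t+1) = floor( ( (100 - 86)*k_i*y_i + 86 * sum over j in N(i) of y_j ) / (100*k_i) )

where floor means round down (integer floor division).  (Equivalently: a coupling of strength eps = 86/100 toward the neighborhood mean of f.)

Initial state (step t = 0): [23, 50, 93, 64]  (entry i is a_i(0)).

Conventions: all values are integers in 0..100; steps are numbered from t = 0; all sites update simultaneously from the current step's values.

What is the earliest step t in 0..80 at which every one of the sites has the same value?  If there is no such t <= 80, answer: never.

Answer: 30
Key observation: Synchronization is absorbing here: once all sites are equal they stay equal, and step 30 is the first all-equal step.

Derivation:
t=0: [23, 50, 93, 64]  (not all equal)
t=1: [66, 61, 57, 65]  (not all equal)
t=2: [74, 70, 72, 71]  (not all equal)
t=3: [89, 93, 89, 93]  (not all equal)
t=4: [31, 26, 31, 26]  (not all equal)
t=5: [1, 8, 1, 8]  (not all equal)
t=6: [63, 52, 63, 52]  (not all equal)
t=7: [55, 70, 55, 70]  (not all equal)
t=8: [83, 62, 83, 62]  (not all equal)
t=9: [63, 21, 63, 21]  (not all equal)
t=10: [88, 76, 88, 76]  (not all equal)
t=11: [89, 33, 89, 33]  (not all equal)
t=12: [15, 23, 15, 23]  (not all equal)
t=13: [92, 81, 92, 81]  (not all equal)
t=14: [12, 27, 12, 27]  (not all equal)
t=15: [11, 63, 11, 63]  (not all equal)
t=16: [73, 71, 73, 71]  (not all equal)
t=17: [90, 93, 90, 93]  (not all equal)
t=18: [32, 27, 32, 27]  (not all equal)
t=19: [3, 10, 3, 10]  (not all equal)
t=20: [67, 56, 67, 56]  (not all equal)
t=21: [63, 78, 63, 78]  (not all equal)
t=22: [12, 64, 12, 64]  (not all equal)
t=23: [75, 73, 75, 73]  (not all equal)
t=24: [94, 97, 94, 97]  (not all equal)
t=25: [40, 35, 40, 35]  (not all equal)
t=26: [19, 26, 19, 26]  (not all equal)
t=27: [12, 74, 12, 74]  (not all equal)
t=28: [92, 76, 92, 76]  (not all equal)
t=29: [90, 40, 90, 40]  (not all equal)
t=30: [27, 27, 27, 27]  (all equal)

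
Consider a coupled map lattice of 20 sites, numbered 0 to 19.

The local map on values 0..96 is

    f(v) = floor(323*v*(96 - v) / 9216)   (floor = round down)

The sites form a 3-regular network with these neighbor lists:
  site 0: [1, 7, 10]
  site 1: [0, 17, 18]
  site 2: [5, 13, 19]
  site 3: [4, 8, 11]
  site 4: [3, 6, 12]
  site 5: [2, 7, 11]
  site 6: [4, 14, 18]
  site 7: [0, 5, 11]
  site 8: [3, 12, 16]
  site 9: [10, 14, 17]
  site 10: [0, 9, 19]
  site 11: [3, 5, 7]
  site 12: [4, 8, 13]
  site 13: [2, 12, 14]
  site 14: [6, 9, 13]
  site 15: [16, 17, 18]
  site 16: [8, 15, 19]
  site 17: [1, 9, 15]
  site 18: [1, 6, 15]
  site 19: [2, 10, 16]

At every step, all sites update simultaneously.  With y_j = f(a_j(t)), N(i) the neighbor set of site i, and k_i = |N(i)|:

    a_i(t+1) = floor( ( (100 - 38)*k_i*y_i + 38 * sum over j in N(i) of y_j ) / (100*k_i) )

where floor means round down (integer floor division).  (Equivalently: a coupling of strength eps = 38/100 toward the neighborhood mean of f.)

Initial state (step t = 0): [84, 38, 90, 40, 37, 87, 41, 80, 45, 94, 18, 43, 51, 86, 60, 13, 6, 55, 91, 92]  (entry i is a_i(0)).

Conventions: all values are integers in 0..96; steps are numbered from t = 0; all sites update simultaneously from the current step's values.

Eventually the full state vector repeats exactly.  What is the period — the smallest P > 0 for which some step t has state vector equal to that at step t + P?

Simulating step by step:
t=0: [84, 38, 90, 40, 37, 87, 41, 80, 45, 94, 18, 43, 51, 86, 60, 13, 6, 55, 91, 92]
t=1: [43, 64, 19, 78, 77, 34, 70, 45, 71, 29, 37, 67, 73, 40, 61, 37, 27, 64, 33, 18]
t=2: [77, 72, 56, 53, 53, 70, 64, 77, 60, 70, 71, 67, 60, 71, 72, 73, 63, 71, 71, 54]
t=3: [53, 59, 74, 77, 77, 64, 69, 54, 75, 62, 62, 66, 73, 65, 62, 60, 71, 61, 62, 75]
t=4: [77, 75, 60, 53, 53, 69, 65, 76, 55, 73, 71, 68, 58, 67, 71, 72, 61, 74, 72, 58]
t=5: [53, 55, 73, 77, 77, 64, 68, 55, 78, 58, 62, 65, 76, 69, 63, 61, 73, 57, 60, 74]
t=6: [78, 78, 60, 53, 53, 70, 66, 76, 50, 75, 72, 68, 53, 63, 70, 72, 58, 76, 74, 59]
t=7: [50, 50, 73, 77, 77, 63, 67, 55, 79, 56, 60, 65, 78, 72, 63, 60, 75, 53, 57, 73]
t=8: [79, 79, 60, 52, 52, 70, 67, 77, 48, 76, 73, 68, 50, 59, 70, 73, 56, 78, 75, 59]
t=9: [48, 48, 73, 78, 78, 63, 67, 53, 79, 54, 58, 65, 79, 74, 64, 59, 75, 50, 56, 73]
t=10: [79, 79, 59, 51, 51, 70, 67, 77, 48, 77, 75, 68, 48, 57, 69, 74, 57, 79, 76, 60]
t=11: [48, 47, 74, 78, 78, 63, 67, 53, 79, 52, 56, 65, 79, 75, 65, 57, 74, 48, 54, 72]
t=12: [79, 79, 59, 51, 51, 70, 67, 77, 48, 78, 76, 68, 48, 56, 69, 75, 58, 79, 77, 61]
t=13: [48, 47, 74, 78, 78, 63, 66, 53, 79, 51, 54, 65, 79, 76, 65, 56, 74, 48, 53, 71]
t=14: [79, 79, 59, 51, 51, 70, 67, 77, 48, 78, 77, 68, 48, 54, 68, 75, 59, 79, 77, 62]
t=15: [48, 47, 74, 78, 78, 63, 67, 53, 79, 51, 53, 65, 79, 77, 65, 56, 73, 48, 53, 70]
t=16: [79, 79, 58, 51, 51, 70, 67, 77, 48, 78, 77, 68, 47, 53, 68, 75, 59, 79, 77, 63]
t=17: [48, 47, 74, 78, 78, 63, 67, 53, 79, 51, 52, 65, 79, 77, 65, 56, 73, 48, 53, 70]
t=18: [79, 79, 58, 51, 51, 70, 67, 77, 48, 78, 77, 68, 47, 53, 68, 75, 59, 79, 77, 63]

Answer: 2
Key observation: The state at step 16, [79, 79, 58, 51, 51, 70, 67, 77, 48, 78, 77, 68, 47, 53, 68, 75, 59, 79, 77, 63], reappears at step 18 — and no state repeats earlier — so the cycle the system enters has period 2.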